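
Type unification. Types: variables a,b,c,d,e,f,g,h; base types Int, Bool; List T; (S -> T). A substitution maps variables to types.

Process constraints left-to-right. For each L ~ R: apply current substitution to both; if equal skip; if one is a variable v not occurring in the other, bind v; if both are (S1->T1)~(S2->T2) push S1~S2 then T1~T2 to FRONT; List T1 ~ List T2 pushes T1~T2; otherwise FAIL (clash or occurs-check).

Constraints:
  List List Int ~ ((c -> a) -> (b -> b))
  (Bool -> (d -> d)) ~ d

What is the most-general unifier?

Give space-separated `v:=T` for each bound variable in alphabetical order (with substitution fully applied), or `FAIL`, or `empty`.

step 1: unify List List Int ~ ((c -> a) -> (b -> b))  [subst: {-} | 1 pending]
  clash: List List Int vs ((c -> a) -> (b -> b))

Answer: FAIL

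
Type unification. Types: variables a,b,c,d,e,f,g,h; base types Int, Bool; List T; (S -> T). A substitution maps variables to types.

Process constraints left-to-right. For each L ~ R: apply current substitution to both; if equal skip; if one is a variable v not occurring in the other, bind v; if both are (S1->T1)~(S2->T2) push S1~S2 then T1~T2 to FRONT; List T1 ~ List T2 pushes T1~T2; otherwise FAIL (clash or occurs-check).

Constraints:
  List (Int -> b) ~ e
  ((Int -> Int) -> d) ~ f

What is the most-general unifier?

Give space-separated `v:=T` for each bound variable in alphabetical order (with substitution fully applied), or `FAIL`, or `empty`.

Answer: e:=List (Int -> b) f:=((Int -> Int) -> d)

Derivation:
step 1: unify List (Int -> b) ~ e  [subst: {-} | 1 pending]
  bind e := List (Int -> b)
step 2: unify ((Int -> Int) -> d) ~ f  [subst: {e:=List (Int -> b)} | 0 pending]
  bind f := ((Int -> Int) -> d)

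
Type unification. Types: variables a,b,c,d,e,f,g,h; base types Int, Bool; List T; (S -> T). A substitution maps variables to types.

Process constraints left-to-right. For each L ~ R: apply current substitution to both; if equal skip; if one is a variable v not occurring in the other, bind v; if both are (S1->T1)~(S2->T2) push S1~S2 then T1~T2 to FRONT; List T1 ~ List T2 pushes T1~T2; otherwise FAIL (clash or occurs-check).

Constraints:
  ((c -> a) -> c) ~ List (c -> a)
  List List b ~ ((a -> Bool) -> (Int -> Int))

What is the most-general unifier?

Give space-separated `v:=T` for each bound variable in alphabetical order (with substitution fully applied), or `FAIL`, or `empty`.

step 1: unify ((c -> a) -> c) ~ List (c -> a)  [subst: {-} | 1 pending]
  clash: ((c -> a) -> c) vs List (c -> a)

Answer: FAIL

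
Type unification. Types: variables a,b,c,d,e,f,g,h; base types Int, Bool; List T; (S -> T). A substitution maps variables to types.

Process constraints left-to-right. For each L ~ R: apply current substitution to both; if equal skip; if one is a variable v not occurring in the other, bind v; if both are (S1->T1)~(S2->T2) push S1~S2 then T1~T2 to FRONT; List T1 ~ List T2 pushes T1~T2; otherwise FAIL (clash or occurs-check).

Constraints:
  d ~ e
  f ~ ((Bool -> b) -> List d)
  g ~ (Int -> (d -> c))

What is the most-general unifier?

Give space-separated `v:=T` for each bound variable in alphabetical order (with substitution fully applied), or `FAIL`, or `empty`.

Answer: d:=e f:=((Bool -> b) -> List e) g:=(Int -> (e -> c))

Derivation:
step 1: unify d ~ e  [subst: {-} | 2 pending]
  bind d := e
step 2: unify f ~ ((Bool -> b) -> List e)  [subst: {d:=e} | 1 pending]
  bind f := ((Bool -> b) -> List e)
step 3: unify g ~ (Int -> (e -> c))  [subst: {d:=e, f:=((Bool -> b) -> List e)} | 0 pending]
  bind g := (Int -> (e -> c))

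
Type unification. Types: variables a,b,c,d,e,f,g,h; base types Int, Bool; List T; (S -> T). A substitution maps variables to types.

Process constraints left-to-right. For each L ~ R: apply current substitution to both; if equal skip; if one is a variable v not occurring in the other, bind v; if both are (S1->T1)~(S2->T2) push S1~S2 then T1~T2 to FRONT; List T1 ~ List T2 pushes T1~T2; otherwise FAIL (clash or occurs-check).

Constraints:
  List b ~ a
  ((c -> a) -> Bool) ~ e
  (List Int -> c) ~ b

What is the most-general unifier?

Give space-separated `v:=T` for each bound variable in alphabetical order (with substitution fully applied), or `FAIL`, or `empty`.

Answer: a:=List (List Int -> c) b:=(List Int -> c) e:=((c -> List (List Int -> c)) -> Bool)

Derivation:
step 1: unify List b ~ a  [subst: {-} | 2 pending]
  bind a := List b
step 2: unify ((c -> List b) -> Bool) ~ e  [subst: {a:=List b} | 1 pending]
  bind e := ((c -> List b) -> Bool)
step 3: unify (List Int -> c) ~ b  [subst: {a:=List b, e:=((c -> List b) -> Bool)} | 0 pending]
  bind b := (List Int -> c)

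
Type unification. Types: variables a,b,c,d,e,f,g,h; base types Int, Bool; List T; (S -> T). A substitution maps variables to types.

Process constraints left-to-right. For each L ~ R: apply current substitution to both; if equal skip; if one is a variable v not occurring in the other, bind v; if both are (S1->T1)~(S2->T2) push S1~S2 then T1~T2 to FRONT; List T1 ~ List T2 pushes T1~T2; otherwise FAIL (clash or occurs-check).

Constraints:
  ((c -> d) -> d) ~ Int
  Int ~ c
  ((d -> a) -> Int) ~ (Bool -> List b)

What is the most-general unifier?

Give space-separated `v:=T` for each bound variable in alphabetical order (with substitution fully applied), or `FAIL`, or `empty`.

Answer: FAIL

Derivation:
step 1: unify ((c -> d) -> d) ~ Int  [subst: {-} | 2 pending]
  clash: ((c -> d) -> d) vs Int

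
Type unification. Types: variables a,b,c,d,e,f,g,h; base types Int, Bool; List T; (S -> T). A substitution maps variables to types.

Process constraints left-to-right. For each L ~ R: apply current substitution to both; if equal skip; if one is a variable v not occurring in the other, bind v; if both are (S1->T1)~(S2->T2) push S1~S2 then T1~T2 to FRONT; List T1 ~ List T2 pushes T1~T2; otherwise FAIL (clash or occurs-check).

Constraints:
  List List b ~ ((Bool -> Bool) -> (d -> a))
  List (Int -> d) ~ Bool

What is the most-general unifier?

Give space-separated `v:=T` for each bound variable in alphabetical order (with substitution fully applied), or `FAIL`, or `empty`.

Answer: FAIL

Derivation:
step 1: unify List List b ~ ((Bool -> Bool) -> (d -> a))  [subst: {-} | 1 pending]
  clash: List List b vs ((Bool -> Bool) -> (d -> a))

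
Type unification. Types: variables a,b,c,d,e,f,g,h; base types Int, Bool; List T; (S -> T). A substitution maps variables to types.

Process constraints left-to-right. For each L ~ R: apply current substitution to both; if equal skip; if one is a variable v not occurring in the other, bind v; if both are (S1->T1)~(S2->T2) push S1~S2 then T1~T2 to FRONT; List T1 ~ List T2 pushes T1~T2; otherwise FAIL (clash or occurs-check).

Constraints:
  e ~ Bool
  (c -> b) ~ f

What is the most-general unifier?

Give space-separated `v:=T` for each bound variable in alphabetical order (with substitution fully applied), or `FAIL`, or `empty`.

Answer: e:=Bool f:=(c -> b)

Derivation:
step 1: unify e ~ Bool  [subst: {-} | 1 pending]
  bind e := Bool
step 2: unify (c -> b) ~ f  [subst: {e:=Bool} | 0 pending]
  bind f := (c -> b)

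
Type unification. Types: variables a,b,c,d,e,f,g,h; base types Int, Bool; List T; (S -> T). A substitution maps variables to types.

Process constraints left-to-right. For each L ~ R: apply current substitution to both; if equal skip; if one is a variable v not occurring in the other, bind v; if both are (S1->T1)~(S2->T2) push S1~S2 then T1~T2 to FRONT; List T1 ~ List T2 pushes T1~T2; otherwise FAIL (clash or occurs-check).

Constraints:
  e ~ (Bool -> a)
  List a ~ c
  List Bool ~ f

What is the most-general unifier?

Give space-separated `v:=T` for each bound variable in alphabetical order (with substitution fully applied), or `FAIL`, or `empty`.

step 1: unify e ~ (Bool -> a)  [subst: {-} | 2 pending]
  bind e := (Bool -> a)
step 2: unify List a ~ c  [subst: {e:=(Bool -> a)} | 1 pending]
  bind c := List a
step 3: unify List Bool ~ f  [subst: {e:=(Bool -> a), c:=List a} | 0 pending]
  bind f := List Bool

Answer: c:=List a e:=(Bool -> a) f:=List Bool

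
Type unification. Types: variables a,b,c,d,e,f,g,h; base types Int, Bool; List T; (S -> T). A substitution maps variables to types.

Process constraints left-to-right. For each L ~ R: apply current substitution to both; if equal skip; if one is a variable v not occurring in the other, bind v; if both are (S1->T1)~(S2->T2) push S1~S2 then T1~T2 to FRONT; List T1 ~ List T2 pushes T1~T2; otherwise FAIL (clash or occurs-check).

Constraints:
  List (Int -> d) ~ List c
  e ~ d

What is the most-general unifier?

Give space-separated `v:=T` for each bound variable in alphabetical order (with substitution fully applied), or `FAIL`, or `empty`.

Answer: c:=(Int -> d) e:=d

Derivation:
step 1: unify List (Int -> d) ~ List c  [subst: {-} | 1 pending]
  -> decompose List: push (Int -> d)~c
step 2: unify (Int -> d) ~ c  [subst: {-} | 1 pending]
  bind c := (Int -> d)
step 3: unify e ~ d  [subst: {c:=(Int -> d)} | 0 pending]
  bind e := d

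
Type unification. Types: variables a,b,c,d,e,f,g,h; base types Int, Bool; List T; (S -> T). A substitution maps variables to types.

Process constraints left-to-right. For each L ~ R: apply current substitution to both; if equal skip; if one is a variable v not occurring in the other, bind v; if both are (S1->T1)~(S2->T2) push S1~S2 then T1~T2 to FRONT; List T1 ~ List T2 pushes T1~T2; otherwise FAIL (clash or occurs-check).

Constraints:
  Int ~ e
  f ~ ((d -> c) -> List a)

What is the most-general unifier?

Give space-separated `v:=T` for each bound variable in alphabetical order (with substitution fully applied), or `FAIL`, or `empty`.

Answer: e:=Int f:=((d -> c) -> List a)

Derivation:
step 1: unify Int ~ e  [subst: {-} | 1 pending]
  bind e := Int
step 2: unify f ~ ((d -> c) -> List a)  [subst: {e:=Int} | 0 pending]
  bind f := ((d -> c) -> List a)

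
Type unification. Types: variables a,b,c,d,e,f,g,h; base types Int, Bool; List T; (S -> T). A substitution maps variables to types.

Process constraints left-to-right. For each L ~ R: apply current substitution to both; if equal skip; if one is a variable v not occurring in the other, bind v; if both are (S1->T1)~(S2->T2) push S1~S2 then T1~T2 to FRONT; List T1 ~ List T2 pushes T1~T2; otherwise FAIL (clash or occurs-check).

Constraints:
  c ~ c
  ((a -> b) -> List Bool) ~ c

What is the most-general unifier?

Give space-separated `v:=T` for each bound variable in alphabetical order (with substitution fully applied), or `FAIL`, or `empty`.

Answer: c:=((a -> b) -> List Bool)

Derivation:
step 1: unify c ~ c  [subst: {-} | 1 pending]
  -> identical, skip
step 2: unify ((a -> b) -> List Bool) ~ c  [subst: {-} | 0 pending]
  bind c := ((a -> b) -> List Bool)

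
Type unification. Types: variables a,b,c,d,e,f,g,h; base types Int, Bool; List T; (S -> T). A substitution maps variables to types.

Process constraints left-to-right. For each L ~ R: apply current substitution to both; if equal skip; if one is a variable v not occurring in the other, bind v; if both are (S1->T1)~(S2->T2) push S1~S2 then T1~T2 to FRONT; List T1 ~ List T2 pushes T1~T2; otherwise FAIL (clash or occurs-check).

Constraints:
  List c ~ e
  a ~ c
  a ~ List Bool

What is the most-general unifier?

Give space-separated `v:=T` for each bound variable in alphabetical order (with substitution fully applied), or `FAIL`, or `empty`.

Answer: a:=List Bool c:=List Bool e:=List List Bool

Derivation:
step 1: unify List c ~ e  [subst: {-} | 2 pending]
  bind e := List c
step 2: unify a ~ c  [subst: {e:=List c} | 1 pending]
  bind a := c
step 3: unify c ~ List Bool  [subst: {e:=List c, a:=c} | 0 pending]
  bind c := List Bool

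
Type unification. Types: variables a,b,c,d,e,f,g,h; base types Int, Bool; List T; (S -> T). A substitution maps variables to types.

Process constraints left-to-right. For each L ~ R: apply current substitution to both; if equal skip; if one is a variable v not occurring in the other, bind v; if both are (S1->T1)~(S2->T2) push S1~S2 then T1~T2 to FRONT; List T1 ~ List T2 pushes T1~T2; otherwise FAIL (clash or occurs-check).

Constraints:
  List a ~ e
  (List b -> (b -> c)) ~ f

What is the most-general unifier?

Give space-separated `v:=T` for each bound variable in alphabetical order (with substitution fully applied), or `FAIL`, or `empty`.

step 1: unify List a ~ e  [subst: {-} | 1 pending]
  bind e := List a
step 2: unify (List b -> (b -> c)) ~ f  [subst: {e:=List a} | 0 pending]
  bind f := (List b -> (b -> c))

Answer: e:=List a f:=(List b -> (b -> c))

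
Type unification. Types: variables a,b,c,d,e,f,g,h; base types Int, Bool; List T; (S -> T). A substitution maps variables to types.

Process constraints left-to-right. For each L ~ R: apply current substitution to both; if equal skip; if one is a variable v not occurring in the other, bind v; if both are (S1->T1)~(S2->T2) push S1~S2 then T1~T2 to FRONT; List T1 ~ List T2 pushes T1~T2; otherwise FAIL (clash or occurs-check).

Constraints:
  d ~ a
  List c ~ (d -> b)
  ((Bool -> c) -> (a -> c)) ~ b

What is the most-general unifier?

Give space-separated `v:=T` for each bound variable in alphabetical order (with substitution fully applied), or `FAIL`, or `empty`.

Answer: FAIL

Derivation:
step 1: unify d ~ a  [subst: {-} | 2 pending]
  bind d := a
step 2: unify List c ~ (a -> b)  [subst: {d:=a} | 1 pending]
  clash: List c vs (a -> b)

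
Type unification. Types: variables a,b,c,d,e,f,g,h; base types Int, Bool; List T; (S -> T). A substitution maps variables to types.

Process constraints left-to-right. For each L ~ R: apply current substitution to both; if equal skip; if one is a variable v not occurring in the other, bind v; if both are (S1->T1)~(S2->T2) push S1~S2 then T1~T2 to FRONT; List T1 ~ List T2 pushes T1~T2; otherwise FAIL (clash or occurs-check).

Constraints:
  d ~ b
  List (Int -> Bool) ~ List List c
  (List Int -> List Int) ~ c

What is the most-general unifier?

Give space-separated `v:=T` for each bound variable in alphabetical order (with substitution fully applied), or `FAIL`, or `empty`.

step 1: unify d ~ b  [subst: {-} | 2 pending]
  bind d := b
step 2: unify List (Int -> Bool) ~ List List c  [subst: {d:=b} | 1 pending]
  -> decompose List: push (Int -> Bool)~List c
step 3: unify (Int -> Bool) ~ List c  [subst: {d:=b} | 1 pending]
  clash: (Int -> Bool) vs List c

Answer: FAIL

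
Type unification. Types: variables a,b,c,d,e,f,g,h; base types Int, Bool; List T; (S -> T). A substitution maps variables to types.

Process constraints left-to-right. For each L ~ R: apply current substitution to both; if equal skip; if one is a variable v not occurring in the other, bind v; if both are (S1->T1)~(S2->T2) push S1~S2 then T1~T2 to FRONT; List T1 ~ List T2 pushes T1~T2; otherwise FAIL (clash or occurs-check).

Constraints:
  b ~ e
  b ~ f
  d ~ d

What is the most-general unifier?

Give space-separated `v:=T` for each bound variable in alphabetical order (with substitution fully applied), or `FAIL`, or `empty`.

Answer: b:=f e:=f

Derivation:
step 1: unify b ~ e  [subst: {-} | 2 pending]
  bind b := e
step 2: unify e ~ f  [subst: {b:=e} | 1 pending]
  bind e := f
step 3: unify d ~ d  [subst: {b:=e, e:=f} | 0 pending]
  -> identical, skip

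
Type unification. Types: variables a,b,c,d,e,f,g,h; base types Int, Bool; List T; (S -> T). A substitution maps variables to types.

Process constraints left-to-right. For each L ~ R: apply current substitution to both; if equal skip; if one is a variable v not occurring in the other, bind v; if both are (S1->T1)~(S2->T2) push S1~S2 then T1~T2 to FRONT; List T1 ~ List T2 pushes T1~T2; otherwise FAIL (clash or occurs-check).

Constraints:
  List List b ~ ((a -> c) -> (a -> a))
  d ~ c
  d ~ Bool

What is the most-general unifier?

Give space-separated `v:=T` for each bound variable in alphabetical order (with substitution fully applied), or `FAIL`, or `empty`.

step 1: unify List List b ~ ((a -> c) -> (a -> a))  [subst: {-} | 2 pending]
  clash: List List b vs ((a -> c) -> (a -> a))

Answer: FAIL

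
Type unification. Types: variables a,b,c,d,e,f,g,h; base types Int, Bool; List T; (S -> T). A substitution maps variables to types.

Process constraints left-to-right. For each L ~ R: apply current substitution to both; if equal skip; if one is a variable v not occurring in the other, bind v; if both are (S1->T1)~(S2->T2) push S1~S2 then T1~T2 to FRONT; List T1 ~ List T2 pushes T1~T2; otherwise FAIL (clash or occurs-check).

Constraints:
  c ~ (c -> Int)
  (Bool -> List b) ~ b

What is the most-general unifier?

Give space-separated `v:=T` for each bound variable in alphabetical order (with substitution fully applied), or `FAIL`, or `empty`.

Answer: FAIL

Derivation:
step 1: unify c ~ (c -> Int)  [subst: {-} | 1 pending]
  occurs-check fail: c in (c -> Int)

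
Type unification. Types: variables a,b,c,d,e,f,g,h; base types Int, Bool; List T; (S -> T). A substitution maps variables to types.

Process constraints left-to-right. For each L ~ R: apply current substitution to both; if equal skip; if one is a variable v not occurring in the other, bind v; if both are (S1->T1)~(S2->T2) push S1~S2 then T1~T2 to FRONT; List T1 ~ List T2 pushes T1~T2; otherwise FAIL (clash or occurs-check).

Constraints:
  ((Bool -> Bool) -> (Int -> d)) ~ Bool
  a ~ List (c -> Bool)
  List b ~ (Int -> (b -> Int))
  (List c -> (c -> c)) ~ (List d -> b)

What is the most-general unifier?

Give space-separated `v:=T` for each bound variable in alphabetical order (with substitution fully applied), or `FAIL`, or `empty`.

Answer: FAIL

Derivation:
step 1: unify ((Bool -> Bool) -> (Int -> d)) ~ Bool  [subst: {-} | 3 pending]
  clash: ((Bool -> Bool) -> (Int -> d)) vs Bool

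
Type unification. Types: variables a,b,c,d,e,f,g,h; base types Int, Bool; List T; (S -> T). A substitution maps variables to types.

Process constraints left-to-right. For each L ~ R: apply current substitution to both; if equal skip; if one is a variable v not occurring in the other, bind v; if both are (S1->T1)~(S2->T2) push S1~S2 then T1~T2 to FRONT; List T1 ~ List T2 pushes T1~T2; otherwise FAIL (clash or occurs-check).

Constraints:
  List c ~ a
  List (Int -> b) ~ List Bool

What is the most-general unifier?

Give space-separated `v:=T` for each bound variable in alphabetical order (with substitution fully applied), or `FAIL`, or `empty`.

Answer: FAIL

Derivation:
step 1: unify List c ~ a  [subst: {-} | 1 pending]
  bind a := List c
step 2: unify List (Int -> b) ~ List Bool  [subst: {a:=List c} | 0 pending]
  -> decompose List: push (Int -> b)~Bool
step 3: unify (Int -> b) ~ Bool  [subst: {a:=List c} | 0 pending]
  clash: (Int -> b) vs Bool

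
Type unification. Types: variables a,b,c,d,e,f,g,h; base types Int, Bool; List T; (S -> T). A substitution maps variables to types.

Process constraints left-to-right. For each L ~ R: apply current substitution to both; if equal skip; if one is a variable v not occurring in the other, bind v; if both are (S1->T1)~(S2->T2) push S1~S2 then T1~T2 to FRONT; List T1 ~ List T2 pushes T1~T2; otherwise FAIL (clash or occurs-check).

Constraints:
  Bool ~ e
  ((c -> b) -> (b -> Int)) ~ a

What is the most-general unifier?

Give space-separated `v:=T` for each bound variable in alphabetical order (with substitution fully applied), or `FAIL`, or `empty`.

step 1: unify Bool ~ e  [subst: {-} | 1 pending]
  bind e := Bool
step 2: unify ((c -> b) -> (b -> Int)) ~ a  [subst: {e:=Bool} | 0 pending]
  bind a := ((c -> b) -> (b -> Int))

Answer: a:=((c -> b) -> (b -> Int)) e:=Bool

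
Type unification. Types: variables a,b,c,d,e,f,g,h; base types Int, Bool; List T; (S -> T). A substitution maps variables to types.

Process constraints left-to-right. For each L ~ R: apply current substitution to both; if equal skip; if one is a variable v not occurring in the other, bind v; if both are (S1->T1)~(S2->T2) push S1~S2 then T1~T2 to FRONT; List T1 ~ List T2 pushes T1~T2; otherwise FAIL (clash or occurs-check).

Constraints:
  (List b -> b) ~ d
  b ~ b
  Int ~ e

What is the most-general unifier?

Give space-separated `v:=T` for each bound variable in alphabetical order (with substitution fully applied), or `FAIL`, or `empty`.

step 1: unify (List b -> b) ~ d  [subst: {-} | 2 pending]
  bind d := (List b -> b)
step 2: unify b ~ b  [subst: {d:=(List b -> b)} | 1 pending]
  -> identical, skip
step 3: unify Int ~ e  [subst: {d:=(List b -> b)} | 0 pending]
  bind e := Int

Answer: d:=(List b -> b) e:=Int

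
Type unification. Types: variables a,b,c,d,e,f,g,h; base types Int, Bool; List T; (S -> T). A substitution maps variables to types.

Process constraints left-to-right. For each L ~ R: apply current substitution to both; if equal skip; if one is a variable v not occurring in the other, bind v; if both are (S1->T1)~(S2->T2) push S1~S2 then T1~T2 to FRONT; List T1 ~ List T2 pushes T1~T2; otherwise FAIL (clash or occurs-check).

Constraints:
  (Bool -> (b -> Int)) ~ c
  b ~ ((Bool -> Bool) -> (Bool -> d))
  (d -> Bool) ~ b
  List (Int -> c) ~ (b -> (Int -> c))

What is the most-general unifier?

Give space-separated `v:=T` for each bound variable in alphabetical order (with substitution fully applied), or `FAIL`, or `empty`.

step 1: unify (Bool -> (b -> Int)) ~ c  [subst: {-} | 3 pending]
  bind c := (Bool -> (b -> Int))
step 2: unify b ~ ((Bool -> Bool) -> (Bool -> d))  [subst: {c:=(Bool -> (b -> Int))} | 2 pending]
  bind b := ((Bool -> Bool) -> (Bool -> d))
step 3: unify (d -> Bool) ~ ((Bool -> Bool) -> (Bool -> d))  [subst: {c:=(Bool -> (b -> Int)), b:=((Bool -> Bool) -> (Bool -> d))} | 1 pending]
  -> decompose arrow: push d~(Bool -> Bool), Bool~(Bool -> d)
step 4: unify d ~ (Bool -> Bool)  [subst: {c:=(Bool -> (b -> Int)), b:=((Bool -> Bool) -> (Bool -> d))} | 2 pending]
  bind d := (Bool -> Bool)
step 5: unify Bool ~ (Bool -> (Bool -> Bool))  [subst: {c:=(Bool -> (b -> Int)), b:=((Bool -> Bool) -> (Bool -> d)), d:=(Bool -> Bool)} | 1 pending]
  clash: Bool vs (Bool -> (Bool -> Bool))

Answer: FAIL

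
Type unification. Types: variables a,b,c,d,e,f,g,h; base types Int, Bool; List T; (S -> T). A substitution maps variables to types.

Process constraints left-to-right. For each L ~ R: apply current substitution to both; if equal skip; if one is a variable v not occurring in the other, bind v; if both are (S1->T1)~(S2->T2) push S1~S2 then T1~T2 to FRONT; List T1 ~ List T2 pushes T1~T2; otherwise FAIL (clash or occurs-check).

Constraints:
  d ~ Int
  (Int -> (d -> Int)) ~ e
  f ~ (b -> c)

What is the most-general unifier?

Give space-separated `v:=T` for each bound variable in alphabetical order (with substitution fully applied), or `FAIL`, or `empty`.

step 1: unify d ~ Int  [subst: {-} | 2 pending]
  bind d := Int
step 2: unify (Int -> (Int -> Int)) ~ e  [subst: {d:=Int} | 1 pending]
  bind e := (Int -> (Int -> Int))
step 3: unify f ~ (b -> c)  [subst: {d:=Int, e:=(Int -> (Int -> Int))} | 0 pending]
  bind f := (b -> c)

Answer: d:=Int e:=(Int -> (Int -> Int)) f:=(b -> c)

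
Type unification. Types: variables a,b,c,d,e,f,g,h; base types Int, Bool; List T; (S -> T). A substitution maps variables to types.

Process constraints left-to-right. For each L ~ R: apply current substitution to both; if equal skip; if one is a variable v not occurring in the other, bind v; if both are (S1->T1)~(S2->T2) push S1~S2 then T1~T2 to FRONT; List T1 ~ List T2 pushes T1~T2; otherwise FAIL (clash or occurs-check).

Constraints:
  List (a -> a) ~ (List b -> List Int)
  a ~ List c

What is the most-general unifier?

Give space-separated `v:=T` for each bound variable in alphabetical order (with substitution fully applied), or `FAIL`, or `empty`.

Answer: FAIL

Derivation:
step 1: unify List (a -> a) ~ (List b -> List Int)  [subst: {-} | 1 pending]
  clash: List (a -> a) vs (List b -> List Int)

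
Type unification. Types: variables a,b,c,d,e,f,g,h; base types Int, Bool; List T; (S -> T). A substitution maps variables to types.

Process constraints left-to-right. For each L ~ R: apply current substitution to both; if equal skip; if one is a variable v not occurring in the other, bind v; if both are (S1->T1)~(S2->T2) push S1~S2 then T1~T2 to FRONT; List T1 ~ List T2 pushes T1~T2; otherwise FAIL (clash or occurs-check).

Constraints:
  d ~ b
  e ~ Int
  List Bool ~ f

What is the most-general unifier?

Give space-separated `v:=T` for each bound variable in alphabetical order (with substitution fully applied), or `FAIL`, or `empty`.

Answer: d:=b e:=Int f:=List Bool

Derivation:
step 1: unify d ~ b  [subst: {-} | 2 pending]
  bind d := b
step 2: unify e ~ Int  [subst: {d:=b} | 1 pending]
  bind e := Int
step 3: unify List Bool ~ f  [subst: {d:=b, e:=Int} | 0 pending]
  bind f := List Bool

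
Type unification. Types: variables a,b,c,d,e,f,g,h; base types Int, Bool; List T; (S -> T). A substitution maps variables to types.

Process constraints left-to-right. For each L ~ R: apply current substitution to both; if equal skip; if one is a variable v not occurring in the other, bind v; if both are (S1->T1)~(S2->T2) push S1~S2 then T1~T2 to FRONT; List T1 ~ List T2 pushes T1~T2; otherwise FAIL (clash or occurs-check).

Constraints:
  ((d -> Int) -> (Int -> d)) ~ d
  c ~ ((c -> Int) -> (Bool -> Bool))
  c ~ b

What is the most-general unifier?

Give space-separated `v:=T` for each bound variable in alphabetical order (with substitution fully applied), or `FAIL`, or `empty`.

step 1: unify ((d -> Int) -> (Int -> d)) ~ d  [subst: {-} | 2 pending]
  occurs-check fail

Answer: FAIL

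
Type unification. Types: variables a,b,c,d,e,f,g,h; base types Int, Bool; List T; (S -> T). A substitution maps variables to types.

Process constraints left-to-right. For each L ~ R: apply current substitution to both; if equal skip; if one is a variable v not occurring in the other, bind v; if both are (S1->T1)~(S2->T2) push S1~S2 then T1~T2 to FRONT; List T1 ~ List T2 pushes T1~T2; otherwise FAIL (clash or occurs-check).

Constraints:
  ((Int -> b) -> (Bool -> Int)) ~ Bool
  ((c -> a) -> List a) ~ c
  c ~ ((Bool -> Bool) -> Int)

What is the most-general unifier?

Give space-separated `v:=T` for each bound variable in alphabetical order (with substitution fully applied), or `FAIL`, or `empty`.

step 1: unify ((Int -> b) -> (Bool -> Int)) ~ Bool  [subst: {-} | 2 pending]
  clash: ((Int -> b) -> (Bool -> Int)) vs Bool

Answer: FAIL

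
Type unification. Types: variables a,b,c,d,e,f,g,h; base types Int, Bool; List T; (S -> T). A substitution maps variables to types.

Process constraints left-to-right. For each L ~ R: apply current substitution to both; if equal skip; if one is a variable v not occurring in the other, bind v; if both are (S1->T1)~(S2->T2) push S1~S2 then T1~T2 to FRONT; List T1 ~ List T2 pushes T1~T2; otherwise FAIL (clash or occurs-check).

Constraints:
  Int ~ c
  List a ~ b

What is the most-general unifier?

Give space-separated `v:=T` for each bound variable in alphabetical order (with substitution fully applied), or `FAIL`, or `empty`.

Answer: b:=List a c:=Int

Derivation:
step 1: unify Int ~ c  [subst: {-} | 1 pending]
  bind c := Int
step 2: unify List a ~ b  [subst: {c:=Int} | 0 pending]
  bind b := List a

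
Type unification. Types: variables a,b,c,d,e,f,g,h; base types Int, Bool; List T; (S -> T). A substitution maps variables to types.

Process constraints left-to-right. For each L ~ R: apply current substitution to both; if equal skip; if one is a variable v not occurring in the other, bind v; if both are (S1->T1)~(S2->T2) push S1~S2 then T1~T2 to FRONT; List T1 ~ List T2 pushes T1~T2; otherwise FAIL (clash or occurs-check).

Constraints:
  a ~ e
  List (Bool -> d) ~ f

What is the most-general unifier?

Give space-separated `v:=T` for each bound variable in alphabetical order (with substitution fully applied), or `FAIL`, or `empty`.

step 1: unify a ~ e  [subst: {-} | 1 pending]
  bind a := e
step 2: unify List (Bool -> d) ~ f  [subst: {a:=e} | 0 pending]
  bind f := List (Bool -> d)

Answer: a:=e f:=List (Bool -> d)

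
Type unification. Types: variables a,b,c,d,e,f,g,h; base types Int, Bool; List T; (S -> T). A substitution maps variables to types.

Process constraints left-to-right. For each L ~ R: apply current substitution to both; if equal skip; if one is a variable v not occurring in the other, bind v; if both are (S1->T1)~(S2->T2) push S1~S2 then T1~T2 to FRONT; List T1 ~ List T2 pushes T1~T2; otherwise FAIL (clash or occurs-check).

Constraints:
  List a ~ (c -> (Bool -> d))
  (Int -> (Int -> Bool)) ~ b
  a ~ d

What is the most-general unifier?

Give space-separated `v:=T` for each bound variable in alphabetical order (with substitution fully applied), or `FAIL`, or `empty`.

Answer: FAIL

Derivation:
step 1: unify List a ~ (c -> (Bool -> d))  [subst: {-} | 2 pending]
  clash: List a vs (c -> (Bool -> d))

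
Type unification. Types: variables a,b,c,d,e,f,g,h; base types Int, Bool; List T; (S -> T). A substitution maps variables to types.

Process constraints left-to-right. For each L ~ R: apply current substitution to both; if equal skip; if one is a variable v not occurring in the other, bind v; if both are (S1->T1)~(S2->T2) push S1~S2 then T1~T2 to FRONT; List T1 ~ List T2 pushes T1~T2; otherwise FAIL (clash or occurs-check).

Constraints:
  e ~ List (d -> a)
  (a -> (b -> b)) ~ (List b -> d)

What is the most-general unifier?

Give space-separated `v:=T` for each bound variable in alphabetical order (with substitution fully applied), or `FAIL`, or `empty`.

Answer: a:=List b d:=(b -> b) e:=List ((b -> b) -> List b)

Derivation:
step 1: unify e ~ List (d -> a)  [subst: {-} | 1 pending]
  bind e := List (d -> a)
step 2: unify (a -> (b -> b)) ~ (List b -> d)  [subst: {e:=List (d -> a)} | 0 pending]
  -> decompose arrow: push a~List b, (b -> b)~d
step 3: unify a ~ List b  [subst: {e:=List (d -> a)} | 1 pending]
  bind a := List b
step 4: unify (b -> b) ~ d  [subst: {e:=List (d -> a), a:=List b} | 0 pending]
  bind d := (b -> b)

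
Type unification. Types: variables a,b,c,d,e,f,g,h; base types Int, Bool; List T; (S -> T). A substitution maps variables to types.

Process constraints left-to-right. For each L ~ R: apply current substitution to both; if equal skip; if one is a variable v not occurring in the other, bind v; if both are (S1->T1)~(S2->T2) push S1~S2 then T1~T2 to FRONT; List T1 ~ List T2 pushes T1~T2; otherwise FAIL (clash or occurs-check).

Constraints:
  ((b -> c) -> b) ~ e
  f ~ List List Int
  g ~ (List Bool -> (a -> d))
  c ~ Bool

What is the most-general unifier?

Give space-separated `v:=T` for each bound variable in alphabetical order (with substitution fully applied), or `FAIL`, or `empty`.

step 1: unify ((b -> c) -> b) ~ e  [subst: {-} | 3 pending]
  bind e := ((b -> c) -> b)
step 2: unify f ~ List List Int  [subst: {e:=((b -> c) -> b)} | 2 pending]
  bind f := List List Int
step 3: unify g ~ (List Bool -> (a -> d))  [subst: {e:=((b -> c) -> b), f:=List List Int} | 1 pending]
  bind g := (List Bool -> (a -> d))
step 4: unify c ~ Bool  [subst: {e:=((b -> c) -> b), f:=List List Int, g:=(List Bool -> (a -> d))} | 0 pending]
  bind c := Bool

Answer: c:=Bool e:=((b -> Bool) -> b) f:=List List Int g:=(List Bool -> (a -> d))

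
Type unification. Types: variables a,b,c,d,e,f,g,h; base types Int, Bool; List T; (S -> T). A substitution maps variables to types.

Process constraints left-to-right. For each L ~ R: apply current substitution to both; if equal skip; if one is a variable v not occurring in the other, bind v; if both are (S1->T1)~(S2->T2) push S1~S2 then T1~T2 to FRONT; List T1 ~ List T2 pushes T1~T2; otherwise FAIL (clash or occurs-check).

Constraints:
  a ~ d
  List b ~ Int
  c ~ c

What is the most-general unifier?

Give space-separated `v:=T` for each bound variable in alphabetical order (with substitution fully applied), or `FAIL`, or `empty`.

step 1: unify a ~ d  [subst: {-} | 2 pending]
  bind a := d
step 2: unify List b ~ Int  [subst: {a:=d} | 1 pending]
  clash: List b vs Int

Answer: FAIL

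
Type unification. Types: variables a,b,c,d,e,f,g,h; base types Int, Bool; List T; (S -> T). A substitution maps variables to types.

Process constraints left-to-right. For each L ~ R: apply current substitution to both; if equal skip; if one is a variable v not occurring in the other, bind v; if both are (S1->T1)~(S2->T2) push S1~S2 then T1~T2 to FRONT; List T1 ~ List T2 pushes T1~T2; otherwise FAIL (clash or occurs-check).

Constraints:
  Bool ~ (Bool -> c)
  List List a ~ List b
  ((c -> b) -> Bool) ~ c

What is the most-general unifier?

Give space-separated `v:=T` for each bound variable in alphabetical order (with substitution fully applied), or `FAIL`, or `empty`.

step 1: unify Bool ~ (Bool -> c)  [subst: {-} | 2 pending]
  clash: Bool vs (Bool -> c)

Answer: FAIL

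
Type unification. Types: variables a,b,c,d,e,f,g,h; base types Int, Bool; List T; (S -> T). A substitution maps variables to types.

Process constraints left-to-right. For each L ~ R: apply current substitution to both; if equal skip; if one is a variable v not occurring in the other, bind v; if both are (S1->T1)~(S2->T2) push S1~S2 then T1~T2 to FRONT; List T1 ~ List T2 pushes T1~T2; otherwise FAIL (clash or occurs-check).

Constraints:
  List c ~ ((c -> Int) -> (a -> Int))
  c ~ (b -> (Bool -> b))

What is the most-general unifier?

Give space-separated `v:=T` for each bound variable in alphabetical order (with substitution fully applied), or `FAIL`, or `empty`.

Answer: FAIL

Derivation:
step 1: unify List c ~ ((c -> Int) -> (a -> Int))  [subst: {-} | 1 pending]
  clash: List c vs ((c -> Int) -> (a -> Int))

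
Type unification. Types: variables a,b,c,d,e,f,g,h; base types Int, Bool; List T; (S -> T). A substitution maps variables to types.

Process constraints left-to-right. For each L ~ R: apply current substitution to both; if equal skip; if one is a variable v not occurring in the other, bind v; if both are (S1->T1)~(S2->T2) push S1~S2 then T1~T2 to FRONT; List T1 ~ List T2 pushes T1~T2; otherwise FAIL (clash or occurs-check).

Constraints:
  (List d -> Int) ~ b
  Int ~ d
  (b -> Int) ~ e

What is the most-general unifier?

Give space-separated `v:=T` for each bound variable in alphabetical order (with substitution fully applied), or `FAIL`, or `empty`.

step 1: unify (List d -> Int) ~ b  [subst: {-} | 2 pending]
  bind b := (List d -> Int)
step 2: unify Int ~ d  [subst: {b:=(List d -> Int)} | 1 pending]
  bind d := Int
step 3: unify ((List Int -> Int) -> Int) ~ e  [subst: {b:=(List d -> Int), d:=Int} | 0 pending]
  bind e := ((List Int -> Int) -> Int)

Answer: b:=(List Int -> Int) d:=Int e:=((List Int -> Int) -> Int)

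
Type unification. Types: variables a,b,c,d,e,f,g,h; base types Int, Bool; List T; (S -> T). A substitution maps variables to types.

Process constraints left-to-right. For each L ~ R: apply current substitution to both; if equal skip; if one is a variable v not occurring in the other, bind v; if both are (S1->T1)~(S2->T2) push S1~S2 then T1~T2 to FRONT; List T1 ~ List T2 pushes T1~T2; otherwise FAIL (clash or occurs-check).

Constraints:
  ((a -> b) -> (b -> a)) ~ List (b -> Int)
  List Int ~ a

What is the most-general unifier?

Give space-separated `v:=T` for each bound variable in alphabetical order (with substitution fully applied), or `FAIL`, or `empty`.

step 1: unify ((a -> b) -> (b -> a)) ~ List (b -> Int)  [subst: {-} | 1 pending]
  clash: ((a -> b) -> (b -> a)) vs List (b -> Int)

Answer: FAIL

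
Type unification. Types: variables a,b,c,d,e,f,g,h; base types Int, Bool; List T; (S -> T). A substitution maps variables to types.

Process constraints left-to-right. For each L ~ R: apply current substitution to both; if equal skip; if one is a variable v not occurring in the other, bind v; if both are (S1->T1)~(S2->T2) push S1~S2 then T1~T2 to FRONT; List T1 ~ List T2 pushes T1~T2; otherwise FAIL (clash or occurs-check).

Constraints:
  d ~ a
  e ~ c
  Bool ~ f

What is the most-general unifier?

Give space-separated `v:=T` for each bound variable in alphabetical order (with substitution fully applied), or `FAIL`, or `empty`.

step 1: unify d ~ a  [subst: {-} | 2 pending]
  bind d := a
step 2: unify e ~ c  [subst: {d:=a} | 1 pending]
  bind e := c
step 3: unify Bool ~ f  [subst: {d:=a, e:=c} | 0 pending]
  bind f := Bool

Answer: d:=a e:=c f:=Bool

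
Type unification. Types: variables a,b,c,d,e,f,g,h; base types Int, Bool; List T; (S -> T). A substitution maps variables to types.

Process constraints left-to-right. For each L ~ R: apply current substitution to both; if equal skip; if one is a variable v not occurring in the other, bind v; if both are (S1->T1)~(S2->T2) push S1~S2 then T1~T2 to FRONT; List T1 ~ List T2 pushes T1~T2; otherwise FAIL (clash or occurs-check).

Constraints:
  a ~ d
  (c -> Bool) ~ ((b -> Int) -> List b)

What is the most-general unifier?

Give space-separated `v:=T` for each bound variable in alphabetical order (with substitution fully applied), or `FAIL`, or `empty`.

step 1: unify a ~ d  [subst: {-} | 1 pending]
  bind a := d
step 2: unify (c -> Bool) ~ ((b -> Int) -> List b)  [subst: {a:=d} | 0 pending]
  -> decompose arrow: push c~(b -> Int), Bool~List b
step 3: unify c ~ (b -> Int)  [subst: {a:=d} | 1 pending]
  bind c := (b -> Int)
step 4: unify Bool ~ List b  [subst: {a:=d, c:=(b -> Int)} | 0 pending]
  clash: Bool vs List b

Answer: FAIL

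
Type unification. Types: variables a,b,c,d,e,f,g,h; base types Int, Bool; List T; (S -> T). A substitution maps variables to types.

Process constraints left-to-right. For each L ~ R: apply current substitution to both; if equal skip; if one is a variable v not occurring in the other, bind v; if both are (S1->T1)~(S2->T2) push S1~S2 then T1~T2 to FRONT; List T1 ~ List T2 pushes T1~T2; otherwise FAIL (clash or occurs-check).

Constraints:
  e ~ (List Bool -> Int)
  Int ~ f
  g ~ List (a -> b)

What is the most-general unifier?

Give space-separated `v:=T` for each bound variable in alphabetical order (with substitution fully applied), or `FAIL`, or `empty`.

step 1: unify e ~ (List Bool -> Int)  [subst: {-} | 2 pending]
  bind e := (List Bool -> Int)
step 2: unify Int ~ f  [subst: {e:=(List Bool -> Int)} | 1 pending]
  bind f := Int
step 3: unify g ~ List (a -> b)  [subst: {e:=(List Bool -> Int), f:=Int} | 0 pending]
  bind g := List (a -> b)

Answer: e:=(List Bool -> Int) f:=Int g:=List (a -> b)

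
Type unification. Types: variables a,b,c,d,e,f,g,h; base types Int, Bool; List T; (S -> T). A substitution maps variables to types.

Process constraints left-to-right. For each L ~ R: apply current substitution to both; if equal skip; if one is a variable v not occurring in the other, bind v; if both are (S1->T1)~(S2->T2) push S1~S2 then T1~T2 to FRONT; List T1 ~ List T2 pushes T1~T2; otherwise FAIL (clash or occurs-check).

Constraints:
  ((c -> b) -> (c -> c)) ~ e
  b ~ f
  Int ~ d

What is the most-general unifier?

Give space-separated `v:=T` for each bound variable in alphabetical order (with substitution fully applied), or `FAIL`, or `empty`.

Answer: b:=f d:=Int e:=((c -> f) -> (c -> c))

Derivation:
step 1: unify ((c -> b) -> (c -> c)) ~ e  [subst: {-} | 2 pending]
  bind e := ((c -> b) -> (c -> c))
step 2: unify b ~ f  [subst: {e:=((c -> b) -> (c -> c))} | 1 pending]
  bind b := f
step 3: unify Int ~ d  [subst: {e:=((c -> b) -> (c -> c)), b:=f} | 0 pending]
  bind d := Int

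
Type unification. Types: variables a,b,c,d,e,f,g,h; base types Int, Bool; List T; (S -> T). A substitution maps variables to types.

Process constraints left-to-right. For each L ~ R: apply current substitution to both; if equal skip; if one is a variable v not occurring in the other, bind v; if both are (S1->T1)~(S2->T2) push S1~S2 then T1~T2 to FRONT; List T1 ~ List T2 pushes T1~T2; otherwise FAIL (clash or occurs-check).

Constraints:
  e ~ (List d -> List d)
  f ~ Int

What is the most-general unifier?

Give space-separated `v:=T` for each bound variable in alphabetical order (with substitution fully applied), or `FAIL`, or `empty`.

Answer: e:=(List d -> List d) f:=Int

Derivation:
step 1: unify e ~ (List d -> List d)  [subst: {-} | 1 pending]
  bind e := (List d -> List d)
step 2: unify f ~ Int  [subst: {e:=(List d -> List d)} | 0 pending]
  bind f := Int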